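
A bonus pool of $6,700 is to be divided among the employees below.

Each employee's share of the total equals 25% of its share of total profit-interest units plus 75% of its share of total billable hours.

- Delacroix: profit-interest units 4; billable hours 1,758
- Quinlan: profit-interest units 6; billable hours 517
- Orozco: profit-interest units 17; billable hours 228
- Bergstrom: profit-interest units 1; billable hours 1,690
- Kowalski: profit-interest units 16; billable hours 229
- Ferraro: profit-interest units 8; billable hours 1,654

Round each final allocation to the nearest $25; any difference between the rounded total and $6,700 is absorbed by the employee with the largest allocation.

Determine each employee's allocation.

Delacroix: $1,575 | Quinlan: $625 | Orozco: $725 | Bergstrom: $1,425 | Kowalski: $700 | Ferraro: $1,650

Totals — profit-interest units 52, billable hours 6,076.
Blended shares (25% profit-interest units + 75% billable hours): Delacroix 0.2362; Quinlan 0.0927; Orozco 0.1099; Bergstrom 0.2134; Kowalski 0.1052; Ferraro 0.2426.
Proportional shares: Delacroix 1,582.75; Quinlan 620.84; Orozco 736.16; Bergstrom 1,429.88; Kowalski 704.77; Ferraro 1,625.59.
After rounding ($25): Delacroix $1,575; Quinlan $625; Orozco $725; Bergstrom $1,425; Kowalski $700; Ferraro $1,625. Sum = $6,675.
Difference $6,700 − $6,675 = +$25 applied to largest allocation (Ferraro): Ferraro becomes $1,650.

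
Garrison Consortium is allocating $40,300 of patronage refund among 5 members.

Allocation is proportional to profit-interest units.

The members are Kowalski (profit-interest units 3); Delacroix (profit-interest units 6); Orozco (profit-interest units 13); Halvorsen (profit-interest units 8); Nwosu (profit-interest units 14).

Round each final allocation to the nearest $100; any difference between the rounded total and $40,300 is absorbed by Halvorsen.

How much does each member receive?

Kowalski: $2,700 | Delacroix: $5,500 | Orozco: $11,900 | Halvorsen: $7,400 | Nwosu: $12,800

Total profit-interest units = 44.
Proportional shares: Kowalski 3/44 × $40,300 = 2,747.73; Delacroix 6/44 × $40,300 = 5,495.45; Orozco 13/44 × $40,300 = 11,906.82; Halvorsen 8/44 × $40,300 = 7,327.27; Nwosu 14/44 × $40,300 = 12,822.73.
At nearest $100: Kowalski $2,700; Delacroix $5,500; Orozco $11,900; Halvorsen $7,300; Nwosu $12,800. Sum = $40,200.
Difference $40,300 − $40,200 = +$100 applied to Halvorsen: Halvorsen becomes $7,400.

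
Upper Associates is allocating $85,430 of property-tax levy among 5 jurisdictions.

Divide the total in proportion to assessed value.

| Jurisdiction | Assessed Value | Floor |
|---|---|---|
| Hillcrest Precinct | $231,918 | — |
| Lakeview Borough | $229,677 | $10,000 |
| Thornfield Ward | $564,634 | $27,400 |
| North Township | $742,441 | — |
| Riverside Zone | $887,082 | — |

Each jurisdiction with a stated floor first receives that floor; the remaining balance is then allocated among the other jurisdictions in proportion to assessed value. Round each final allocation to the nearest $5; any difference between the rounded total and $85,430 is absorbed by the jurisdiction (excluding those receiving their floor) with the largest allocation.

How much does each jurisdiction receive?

Guaranteed amounts: Lakeview Borough $10,000; Thornfield Ward $27,400. Balance $48,030.
Balance split over remaining assessed value 1,861,441: Hillcrest Precinct 5,984.09 → $5,985; North Township 19,156.90 → $19,155; Riverside Zone 22,889.01 → $22,890.

Hillcrest Precinct: $5,985 | Lakeview Borough: $10,000 | Thornfield Ward: $27,400 | North Township: $19,155 | Riverside Zone: $22,890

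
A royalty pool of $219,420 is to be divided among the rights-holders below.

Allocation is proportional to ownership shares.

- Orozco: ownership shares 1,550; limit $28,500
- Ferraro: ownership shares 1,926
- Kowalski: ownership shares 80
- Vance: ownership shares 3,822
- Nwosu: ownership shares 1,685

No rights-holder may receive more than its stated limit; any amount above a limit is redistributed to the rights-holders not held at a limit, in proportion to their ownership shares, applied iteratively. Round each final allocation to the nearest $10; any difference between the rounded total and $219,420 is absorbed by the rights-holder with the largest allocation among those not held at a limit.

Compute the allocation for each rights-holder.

Orozco: $28,500; Ferraro: $48,940; Kowalski: $2,030; Vance: $97,130; Nwosu: $42,820

Combined ownership shares = 9,063.
Pro-rata shares before constraints: Orozco 37,526.32; Ferraro 46,629.47; Kowalski 1,936.84; Vance 92,532.63; Nwosu 40,794.74.
Capped: Orozco ($28,500); residual $190,920 reallocated over remaining ownership shares 7,513.
Shares after redistribution: Ferraro 48,943.42 → $48,940; Kowalski 2,032.96 → $2,030; Vance 97,124.48 → $97,120; Nwosu 42,819.14 → $42,820.
Rounding difference +$10 applied to Vance → $97,130.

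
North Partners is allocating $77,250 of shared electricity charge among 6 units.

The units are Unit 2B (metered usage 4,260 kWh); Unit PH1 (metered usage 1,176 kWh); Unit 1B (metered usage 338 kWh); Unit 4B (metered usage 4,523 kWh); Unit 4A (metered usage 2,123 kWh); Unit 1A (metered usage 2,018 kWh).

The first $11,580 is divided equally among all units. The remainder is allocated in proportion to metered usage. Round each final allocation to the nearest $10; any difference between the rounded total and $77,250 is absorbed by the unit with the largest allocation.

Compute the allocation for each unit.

Unit 2B: $21,310 · Unit PH1: $7,280 · Unit 1B: $3,470 · Unit 4B: $22,490 · Unit 4A: $11,590 · Unit 1A: $11,110

$11,580 shared equally gives $1,930 per unit.
Remainder $65,670 by metered usage (total 14,438): Unit 2B 19,376.24 → $19,380; Unit PH1 5,348.93 → $5,350; Unit 1B 1,537.36 → $1,540; Unit 4B 20,572.48 → $20,570; Unit 4A 9,656.28 → $9,660; Unit 1A 9,178.70 → $9,180.
Rounding difference −$10 on remainder applied to Unit 4B.
Totals: Unit 2B $1,930 + $19,380 = $21,310; Unit PH1 $1,930 + $5,350 = $7,280; Unit 1B $1,930 + $1,540 = $3,470; Unit 4B $1,930 + $20,560 = $22,490; Unit 4A $1,930 + $9,660 = $11,590; Unit 1A $1,930 + $9,180 = $11,110.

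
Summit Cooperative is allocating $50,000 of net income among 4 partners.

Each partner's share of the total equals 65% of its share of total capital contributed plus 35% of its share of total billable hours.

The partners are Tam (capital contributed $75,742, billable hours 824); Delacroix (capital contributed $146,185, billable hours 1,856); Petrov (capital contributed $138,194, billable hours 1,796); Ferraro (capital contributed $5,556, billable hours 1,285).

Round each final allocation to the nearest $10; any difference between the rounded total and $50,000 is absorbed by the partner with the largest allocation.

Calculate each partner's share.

Tam: $9,230 · Delacroix: $18,630 · Petrov: $17,740 · Ferraro: $4,400

Totals — capital contributed 365,677, billable hours 5,761.
Combined weights (65% capital contributed + 35% billable hours): Tam 0.1847; Delacroix 0.3726; Petrov 0.3548; Ferraro 0.0879.
Raw shares: Tam 9,234.70; Delacroix 18,630.28; Petrov 17,737.81; Ferraro 4,397.20.
At nearest $10: Tam $9,230; Delacroix $18,630; Petrov $17,740; Ferraro $4,400. Sum = $50,000.
No rounding difference to absorb.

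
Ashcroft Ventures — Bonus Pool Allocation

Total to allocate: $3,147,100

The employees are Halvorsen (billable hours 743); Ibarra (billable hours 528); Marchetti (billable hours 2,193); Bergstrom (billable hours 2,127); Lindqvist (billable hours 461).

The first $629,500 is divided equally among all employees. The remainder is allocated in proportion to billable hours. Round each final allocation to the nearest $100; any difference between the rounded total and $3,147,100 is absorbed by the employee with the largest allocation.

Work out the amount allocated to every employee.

First tranche $629,500 split equally: $125,900 each.
Remainder $2,517,600 by billable hours (total 6,052): Halvorsen 309,084.07 → $309,100; Ibarra 219,645.21 → $219,600; Marchetti 912,276.40 → $912,300; Bergstrom 884,820.75 → $884,800; Lindqvist 191,773.56 → $191,800.
Totals: Halvorsen $125,900 + $309,100 = $435,000; Ibarra $125,900 + $219,600 = $345,500; Marchetti $125,900 + $912,300 = $1,038,200; Bergstrom $125,900 + $884,800 = $1,010,700; Lindqvist $125,900 + $191,800 = $317,700.

Halvorsen: $435,000 | Ibarra: $345,500 | Marchetti: $1,038,200 | Bergstrom: $1,010,700 | Lindqvist: $317,700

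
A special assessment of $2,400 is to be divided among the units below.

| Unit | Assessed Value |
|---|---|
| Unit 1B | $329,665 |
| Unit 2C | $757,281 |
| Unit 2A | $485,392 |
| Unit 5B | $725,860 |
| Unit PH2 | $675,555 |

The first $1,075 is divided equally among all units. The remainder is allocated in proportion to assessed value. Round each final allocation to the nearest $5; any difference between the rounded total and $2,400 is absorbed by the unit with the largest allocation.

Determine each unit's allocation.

First tranche $1,075 split equally: $215 each.
Remainder $1,325 by assessed value (total 2,973,753): Unit 1B 146.89 → $145; Unit 2C 337.42 → $335; Unit 2A 216.27 → $215; Unit 5B 323.42 → $325; Unit PH2 301.00 → $300.
Rounding difference +$5 on remainder applied to Unit 2C.
Totals: Unit 1B $215 + $145 = $360; Unit 2C $215 + $340 = $555; Unit 2A $215 + $215 = $430; Unit 5B $215 + $325 = $540; Unit PH2 $215 + $300 = $515.

Unit 1B: $360 · Unit 2C: $555 · Unit 2A: $430 · Unit 5B: $540 · Unit PH2: $515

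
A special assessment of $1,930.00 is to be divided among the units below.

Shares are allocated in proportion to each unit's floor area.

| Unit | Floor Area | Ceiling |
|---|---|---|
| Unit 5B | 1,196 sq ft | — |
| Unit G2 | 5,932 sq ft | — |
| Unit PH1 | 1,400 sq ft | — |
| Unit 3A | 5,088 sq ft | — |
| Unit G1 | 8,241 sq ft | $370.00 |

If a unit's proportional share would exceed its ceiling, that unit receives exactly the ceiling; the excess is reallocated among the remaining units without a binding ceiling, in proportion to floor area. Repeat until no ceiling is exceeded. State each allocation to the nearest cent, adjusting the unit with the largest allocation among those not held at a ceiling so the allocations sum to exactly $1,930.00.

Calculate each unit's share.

Sum of floor area: 21,857.
Pro-rata shares before constraints: Unit 5B 105.6083; Unit G2 523.8029; Unit PH1 123.6217; Unit 3A 449.2767; Unit G1 727.6904.
Held at cap: Unit G1 ($370.00); balance $1,560.00 reallocated over remaining floor area 13,616.
Remaining shares: Unit 5B 137.0270 → $137.03; Unit G2 679.6357 → $679.64; Unit PH1 160.3995 → $160.40; Unit 3A 582.9377 → $582.94.
Rounding difference −$0.01 applied to Unit G2 → $679.63.

Unit 5B: $137.03 | Unit G2: $679.63 | Unit PH1: $160.40 | Unit 3A: $582.94 | Unit G1: $370.00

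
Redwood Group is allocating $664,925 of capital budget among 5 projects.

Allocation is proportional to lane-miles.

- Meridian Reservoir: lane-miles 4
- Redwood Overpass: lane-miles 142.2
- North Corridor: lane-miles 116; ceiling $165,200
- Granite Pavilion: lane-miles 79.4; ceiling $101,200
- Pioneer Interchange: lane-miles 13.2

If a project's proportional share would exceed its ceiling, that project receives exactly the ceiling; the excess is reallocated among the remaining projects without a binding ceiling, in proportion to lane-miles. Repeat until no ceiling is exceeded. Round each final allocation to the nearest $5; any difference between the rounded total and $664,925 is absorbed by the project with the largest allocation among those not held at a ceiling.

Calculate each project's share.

Meridian Reservoir: $10,000 · Redwood Overpass: $355,525 · North Corridor: $165,200 · Granite Pavilion: $101,200 · Pioneer Interchange: $33,000

Sum of lane-miles: 354.8.
Proportional shares (ignoring caps): Meridian Reservoir 7,496.34; Redwood Overpass 266,494.74; North Corridor 217,393.74; Granite Pavilion 148,802.27; Pioneer Interchange 24,737.91.
Capped: North Corridor ($165,200), Granite Pavilion ($101,200); balance $398,525 reallocated over remaining lane-miles 159.4.
Redistributed shares: Meridian Reservoir 10,000.63 → $10,000; Redwood Overpass 355,522.30 → $355,520; Pioneer Interchange 33,002.07 → $33,000.
Rounding difference +$5 applied to Redwood Overpass → $355,525.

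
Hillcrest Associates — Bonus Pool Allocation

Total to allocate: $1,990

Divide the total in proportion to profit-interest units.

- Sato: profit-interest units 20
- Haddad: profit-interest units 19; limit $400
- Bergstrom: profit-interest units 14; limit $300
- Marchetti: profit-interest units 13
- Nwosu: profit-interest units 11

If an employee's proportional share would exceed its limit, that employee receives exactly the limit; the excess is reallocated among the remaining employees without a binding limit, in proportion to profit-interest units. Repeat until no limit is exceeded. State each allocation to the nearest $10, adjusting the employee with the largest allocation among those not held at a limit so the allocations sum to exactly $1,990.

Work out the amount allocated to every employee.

Sum of profit-interest units: 77.
Unconstrained shares: Sato 516.88; Haddad 491.04; Bergstrom 361.82; Marchetti 335.97; Nwosu 284.29.
Held at cap: Haddad ($400), Bergstrom ($300); residual $1,290 reallocated over remaining profit-interest units 44.
Remaining shares: Sato 586.36 → $590; Marchetti 381.14 → $380; Nwosu 322.50 → $320.

Sato: $590 · Haddad: $400 · Bergstrom: $300 · Marchetti: $380 · Nwosu: $320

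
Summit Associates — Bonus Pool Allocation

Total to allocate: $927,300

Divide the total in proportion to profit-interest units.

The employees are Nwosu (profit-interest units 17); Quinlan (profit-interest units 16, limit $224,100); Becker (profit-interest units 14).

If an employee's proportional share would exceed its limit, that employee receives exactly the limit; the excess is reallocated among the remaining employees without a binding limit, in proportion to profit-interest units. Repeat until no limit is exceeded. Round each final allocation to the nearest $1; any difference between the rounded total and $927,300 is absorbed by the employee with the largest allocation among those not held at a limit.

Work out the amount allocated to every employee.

Profit-interest units total: 47.
Pro-rata shares before constraints: Nwosu 335,406.38; Quinlan 315,676.60; Becker 276,217.02.
Held at cap: Quinlan ($224,100); residual $703,200 reallocated over remaining profit-interest units 31.
Remaining shares: Nwosu 385,625.81 → $385,626; Becker 317,574.19 → $317,574.

Nwosu: $385,626 | Quinlan: $224,100 | Becker: $317,574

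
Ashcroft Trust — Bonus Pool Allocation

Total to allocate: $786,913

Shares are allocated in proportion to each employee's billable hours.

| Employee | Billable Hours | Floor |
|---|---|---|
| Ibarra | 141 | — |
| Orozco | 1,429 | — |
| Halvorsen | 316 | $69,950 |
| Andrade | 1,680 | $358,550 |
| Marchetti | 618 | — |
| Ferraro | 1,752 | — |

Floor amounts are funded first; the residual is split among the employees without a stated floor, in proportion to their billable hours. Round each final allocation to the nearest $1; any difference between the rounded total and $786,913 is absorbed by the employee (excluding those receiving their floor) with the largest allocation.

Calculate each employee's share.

Ibarra: $12,826; Orozco: $129,993; Halvorsen: $69,950; Andrade: $358,550; Marchetti: $56,218; Ferraro: $159,376

Minimums first: Halvorsen $69,950; Andrade $358,550. Residual $358,413.
Residual split over remaining billable hours 3,940: Ibarra 12,826.46 → $12,826; Orozco 129,992.94 → $129,993; Marchetti 56,218.08 → $56,218; Ferraro 159,375.53 → $159,376.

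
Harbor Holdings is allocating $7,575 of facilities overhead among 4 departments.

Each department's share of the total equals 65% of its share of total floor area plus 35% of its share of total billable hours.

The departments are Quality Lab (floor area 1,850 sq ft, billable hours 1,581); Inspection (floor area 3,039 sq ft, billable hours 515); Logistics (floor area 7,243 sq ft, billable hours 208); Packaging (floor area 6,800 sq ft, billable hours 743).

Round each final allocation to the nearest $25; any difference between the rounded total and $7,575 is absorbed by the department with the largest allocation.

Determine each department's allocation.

Floor area total 18,932; billable hours total 3,047.
Blended shares (65% floor area + 35% billable hours): Quality Lab 0.2451; Inspection 0.1635; Logistics 0.2726; Packaging 0.3188.
Proportional shares: Quality Lab 1,856.80; Inspection 1,238.48; Logistics 2,064.71; Packaging 2,415.01.
Rounded to nearest $25: Quality Lab $1,850; Inspection $1,250; Logistics $2,075; Packaging $2,425. Sum = $7,600.
Difference $7,575 − $7,600 = −$25 applied to largest allocation (Packaging): Packaging becomes $2,400.

Quality Lab: $1,850 | Inspection: $1,250 | Logistics: $2,075 | Packaging: $2,400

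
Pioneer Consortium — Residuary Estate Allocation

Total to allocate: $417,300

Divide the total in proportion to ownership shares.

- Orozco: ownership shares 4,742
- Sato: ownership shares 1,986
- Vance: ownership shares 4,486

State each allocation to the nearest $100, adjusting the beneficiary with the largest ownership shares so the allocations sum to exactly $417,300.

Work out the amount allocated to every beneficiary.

Orozco: $176,500 · Sato: $73,900 · Vance: $166,900

Total ownership shares = 4,742 + 1,986 + 4,486 = 11,214.
Unrounded shares: Orozco 176,461.26; Sato 73,903.85; Vance 166,934.88.
Rounded to nearest $100: Orozco $176,500; Sato $73,900; Vance $166,900. Sum = $417,300.
Rounded total matches; no reconciliation needed.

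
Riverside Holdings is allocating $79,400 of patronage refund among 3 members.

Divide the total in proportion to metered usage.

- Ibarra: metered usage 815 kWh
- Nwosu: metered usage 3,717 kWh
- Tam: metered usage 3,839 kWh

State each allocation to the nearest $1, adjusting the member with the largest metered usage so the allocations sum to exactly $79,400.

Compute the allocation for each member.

Ibarra: $7,730 | Nwosu: $35,256 | Tam: $36,414

Total metered usage = 8,371.
Pro-rata amounts: Ibarra 815/8,371 × $79,400 = 7,730.38; Nwosu 3,717/8,371 × $79,400 = 35,256.22; Tam 3,839/8,371 × $79,400 = 36,413.40.
Rounded to nearest $1: Ibarra $7,730; Nwosu $35,256; Tam $36,413. Sum = $79,399.
Difference $79,400 − $79,399 = +$1 applied to largest metered usage (Tam): Tam becomes $36,414.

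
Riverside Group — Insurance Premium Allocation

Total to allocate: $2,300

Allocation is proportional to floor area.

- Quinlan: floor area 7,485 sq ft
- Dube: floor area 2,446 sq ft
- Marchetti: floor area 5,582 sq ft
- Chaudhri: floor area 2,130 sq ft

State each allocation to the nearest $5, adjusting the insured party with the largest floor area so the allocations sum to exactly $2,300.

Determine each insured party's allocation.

Total floor area = 17,643.
Raw shares: Quinlan 7,485/17,643 × $2,300 = 975.77; Dube 2,446/17,643 × $2,300 = 318.87; Marchetti 5,582/17,643 × $2,300 = 727.69; Chaudhri 2,130/17,643 × $2,300 = 277.67.
At nearest $5: Quinlan $975; Dube $320; Marchetti $730; Chaudhri $280. Sum = $2,305.
Difference $2,300 − $2,305 = −$5 applied to largest floor area (Quinlan): Quinlan becomes $970.

Quinlan: $970 · Dube: $320 · Marchetti: $730 · Chaudhri: $280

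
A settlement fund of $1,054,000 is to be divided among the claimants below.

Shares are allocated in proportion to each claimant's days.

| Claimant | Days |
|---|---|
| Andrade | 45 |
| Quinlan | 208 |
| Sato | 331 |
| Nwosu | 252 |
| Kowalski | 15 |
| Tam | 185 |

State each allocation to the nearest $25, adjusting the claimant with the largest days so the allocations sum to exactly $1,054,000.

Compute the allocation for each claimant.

Andrade: $45,775 | Quinlan: $211,625 | Sato: $336,750 | Nwosu: $256,375 | Kowalski: $15,250 | Tam: $188,225

Sum of days: 45 + 208 + 331 + 252 + 15 + 185 = 1,036.
Pro-rata amounts: Andrade 45,781.85; Quinlan 211,613.90; Sato 336,750.97; Nwosu 256,378.38; Kowalski 15,260.62; Tam 188,214.29.
At nearest $25: Andrade $45,775; Quinlan $211,625; Sato $336,750; Nwosu $256,375; Kowalski $15,250; Tam $188,225. Sum = $1,054,000.
Rounded total matches; no reconciliation needed.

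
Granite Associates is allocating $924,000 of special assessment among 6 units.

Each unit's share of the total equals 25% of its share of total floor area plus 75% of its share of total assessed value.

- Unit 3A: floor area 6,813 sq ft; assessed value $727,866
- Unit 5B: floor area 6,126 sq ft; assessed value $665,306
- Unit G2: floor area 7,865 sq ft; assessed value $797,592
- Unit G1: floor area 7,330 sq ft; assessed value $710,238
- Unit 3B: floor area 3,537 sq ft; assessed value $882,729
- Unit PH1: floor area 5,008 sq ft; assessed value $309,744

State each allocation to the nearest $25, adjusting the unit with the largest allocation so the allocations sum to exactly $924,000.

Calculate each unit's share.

Floor area total 36,679; assessed value total 4,093,475.
Combined weights (25% floor area + 75% assessed value): Unit 3A 0.1798; Unit 5B 0.1637; Unit G2 0.1997; Unit G1 0.1801; Unit 3B 0.1858; Unit PH1 0.0909.
Proportional shares: Unit 3A 166,130.68; Unit 5B 151,213.01; Unit G2 184,560.23; Unit G1 166,402.37; Unit 3B 171,716.17; Unit PH1 83,977.53.
Rounded to nearest $25: Unit 3A $166,125; Unit 5B $151,225; Unit G2 $184,550; Unit G1 $166,400; Unit 3B $171,725; Unit PH1 $83,975. Sum = $924,000.
No rounding difference to absorb.

Unit 3A: $166,125 · Unit 5B: $151,225 · Unit G2: $184,550 · Unit G1: $166,400 · Unit 3B: $171,725 · Unit PH1: $83,975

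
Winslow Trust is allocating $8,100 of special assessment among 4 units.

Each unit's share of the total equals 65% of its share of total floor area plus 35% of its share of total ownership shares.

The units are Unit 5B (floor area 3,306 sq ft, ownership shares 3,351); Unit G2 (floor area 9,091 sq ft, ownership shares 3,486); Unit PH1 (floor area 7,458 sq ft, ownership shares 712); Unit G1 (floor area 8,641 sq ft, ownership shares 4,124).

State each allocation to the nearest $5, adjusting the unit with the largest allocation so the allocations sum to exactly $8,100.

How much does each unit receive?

Unit 5B: $1,425 · Unit G2: $2,525 · Unit PH1: $1,550 · Unit G1: $2,600

Floor area total 28,496; ownership shares total 11,673.
Combined weights (65% floor area + 35% ownership shares): Unit 5B 0.1759; Unit G2 0.3119; Unit PH1 0.1915; Unit G1 0.3208.
Pro-rata amounts: Unit 5B 1,424.68; Unit G2 2,526.32; Unit PH1 1,550.88; Unit G1 2,598.12.
After rounding ($5): Unit 5B $1,425; Unit G2 $2,525; Unit PH1 $1,550; Unit G1 $2,600. Sum = $8,100.
No rounding difference to absorb.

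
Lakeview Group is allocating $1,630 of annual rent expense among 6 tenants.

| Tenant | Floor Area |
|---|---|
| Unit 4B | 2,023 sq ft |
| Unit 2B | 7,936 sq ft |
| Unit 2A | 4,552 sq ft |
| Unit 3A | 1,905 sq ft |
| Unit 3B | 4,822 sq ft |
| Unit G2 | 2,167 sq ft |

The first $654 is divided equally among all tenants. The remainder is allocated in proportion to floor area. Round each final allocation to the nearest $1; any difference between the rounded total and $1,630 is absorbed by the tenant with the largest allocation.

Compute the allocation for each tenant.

First tranche $654 split equally: $109 each.
Remainder $976 by floor area (total 23,405): Unit 4B 84.36 → $84; Unit 2B 330.94 → $331; Unit 2A 189.82 → $190; Unit 3A 79.44 → $79; Unit 3B 201.08 → $201; Unit G2 90.36 → $90.
Rounding difference +$1 on remainder applied to Unit 2B.
Totals: Unit 4B $109 + $84 = $193; Unit 2B $109 + $332 = $441; Unit 2A $109 + $190 = $299; Unit 3A $109 + $79 = $188; Unit 3B $109 + $201 = $310; Unit G2 $109 + $90 = $199.

Unit 4B: $193 | Unit 2B: $441 | Unit 2A: $299 | Unit 3A: $188 | Unit 3B: $310 | Unit G2: $199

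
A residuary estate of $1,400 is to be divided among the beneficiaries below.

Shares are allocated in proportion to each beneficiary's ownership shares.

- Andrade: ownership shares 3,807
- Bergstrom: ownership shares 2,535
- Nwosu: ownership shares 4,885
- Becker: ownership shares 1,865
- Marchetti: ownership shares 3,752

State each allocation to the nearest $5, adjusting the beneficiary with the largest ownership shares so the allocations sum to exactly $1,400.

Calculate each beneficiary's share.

Ownership shares total: 16,844.
Proportional shares: Andrade 3,807/16,844 × $1,400 = 316.42; Bergstrom 2,535/16,844 × $1,400 = 210.70; Nwosu 4,885/16,844 × $1,400 = 406.02; Becker 1,865/16,844 × $1,400 = 155.01; Marchetti 3,752/16,844 × $1,400 = 311.85.
Rounded to nearest $5: Andrade $315; Bergstrom $210; Nwosu $405; Becker $155; Marchetti $310. Sum = $1,395.
Difference $1,400 − $1,395 = +$5 applied to largest ownership shares (Nwosu): Nwosu becomes $410.

Andrade: $315 · Bergstrom: $210 · Nwosu: $410 · Becker: $155 · Marchetti: $310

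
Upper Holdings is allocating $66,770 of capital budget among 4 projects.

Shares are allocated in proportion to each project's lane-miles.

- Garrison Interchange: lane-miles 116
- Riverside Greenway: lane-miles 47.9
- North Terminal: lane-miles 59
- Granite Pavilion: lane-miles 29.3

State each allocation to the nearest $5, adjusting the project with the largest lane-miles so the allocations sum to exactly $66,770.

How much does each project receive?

Total lane-miles = 252.2.
Raw shares: Garrison Interchange 116/252.2 × $66,770 = 30,711.02; Riverside Greenway 47.9/252.2 × $66,770 = 12,681.53; North Terminal 59/252.2 × $66,770 = 15,620.26; Granite Pavilion 29.3/252.2 × $66,770 = 7,757.18.
After rounding ($5): Garrison Interchange $30,710; Riverside Greenway $12,680; North Terminal $15,620; Granite Pavilion $7,755. Sum = $66,765.
Difference $66,770 − $66,765 = +$5 applied to largest lane-miles (Garrison Interchange): Garrison Interchange becomes $30,715.

Garrison Interchange: $30,715; Riverside Greenway: $12,680; North Terminal: $15,620; Granite Pavilion: $7,755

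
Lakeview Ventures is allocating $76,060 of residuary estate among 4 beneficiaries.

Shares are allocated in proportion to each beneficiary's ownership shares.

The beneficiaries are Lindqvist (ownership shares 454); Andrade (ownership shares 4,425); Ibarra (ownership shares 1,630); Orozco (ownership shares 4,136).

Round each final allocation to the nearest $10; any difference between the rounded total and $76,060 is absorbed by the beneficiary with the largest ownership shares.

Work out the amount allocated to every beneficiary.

Lindqvist: $3,240; Andrade: $31,620; Ibarra: $11,650; Orozco: $29,550

Total ownership shares = 454 + 4,425 + 1,630 + 4,136 = 10,645.
Unrounded shares: Lindqvist 3,243.89; Andrade 31,617.24; Ibarra 11,646.58; Orozco 29,552.29.
At nearest $10: Lindqvist $3,240; Andrade $31,620; Ibarra $11,650; Orozco $29,550. Sum = $76,060.
Sum already equals the total — no adjustment.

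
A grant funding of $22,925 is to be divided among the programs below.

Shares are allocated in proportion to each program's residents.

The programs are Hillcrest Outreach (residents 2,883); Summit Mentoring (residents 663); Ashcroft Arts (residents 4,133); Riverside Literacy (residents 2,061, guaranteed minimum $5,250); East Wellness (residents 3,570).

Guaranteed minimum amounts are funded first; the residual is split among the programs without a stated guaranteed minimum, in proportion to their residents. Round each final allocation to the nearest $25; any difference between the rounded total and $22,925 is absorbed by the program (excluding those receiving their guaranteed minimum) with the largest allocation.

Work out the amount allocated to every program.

Hillcrest Outreach: $4,525 | Summit Mentoring: $1,050 | Ashcroft Arts: $6,500 | Riverside Literacy: $5,250 | East Wellness: $5,600

Guaranteed amounts: Riverside Literacy $5,250. Remaining pool $17,675.
Remaining pool split over remaining residents 11,249: Hillcrest Outreach 4,529.92 → $4,525; Summit Mentoring 1,041.74 → $1,050; Ashcroft Arts 6,493.98 → $6,500; East Wellness 5,609.37 → $5,600.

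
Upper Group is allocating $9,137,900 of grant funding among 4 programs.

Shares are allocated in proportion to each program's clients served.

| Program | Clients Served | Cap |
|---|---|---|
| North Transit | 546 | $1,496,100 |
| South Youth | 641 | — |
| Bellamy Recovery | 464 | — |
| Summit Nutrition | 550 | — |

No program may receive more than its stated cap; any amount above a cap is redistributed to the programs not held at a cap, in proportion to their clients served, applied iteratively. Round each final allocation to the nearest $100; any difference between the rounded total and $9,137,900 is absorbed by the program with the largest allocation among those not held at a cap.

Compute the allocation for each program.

Total clients served = 2,201.
Pro-rata shares before constraints: North Transit 2,266,830.26; South Youth 2,661,242.12; Bellamy Recovery 1,926,390.55; Summit Nutrition 2,283,437.07.
Cap binds for North Transit ($1,496,100); remaining pool $7,641,800 reallocated over remaining clients served 1,655.
Redistributed shares: South Youth 2,959,754.56 → $2,959,800; Bellamy Recovery 2,142,474.44 → $2,142,500; Summit Nutrition 2,539,571.00 → $2,539,600.
Rounding difference −$100 applied to South Youth → $2,959,700.

North Transit: $1,496,100 · South Youth: $2,959,700 · Bellamy Recovery: $2,142,500 · Summit Nutrition: $2,539,600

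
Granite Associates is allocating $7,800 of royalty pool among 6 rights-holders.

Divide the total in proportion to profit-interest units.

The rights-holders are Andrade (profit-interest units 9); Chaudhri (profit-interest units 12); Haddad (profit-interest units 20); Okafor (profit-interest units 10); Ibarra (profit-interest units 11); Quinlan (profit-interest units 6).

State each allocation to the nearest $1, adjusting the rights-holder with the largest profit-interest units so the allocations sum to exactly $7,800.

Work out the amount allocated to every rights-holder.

Profit-interest units total: 9 + 12 + 20 + 10 + 11 + 6 = 68.
Pro-rata amounts: Andrade 1,032.35; Chaudhri 1,376.47; Haddad 2,294.12; Okafor 1,147.06; Ibarra 1,261.76; Quinlan 688.24.
Rounded to nearest $1: Andrade $1,032; Chaudhri $1,376; Haddad $2,294; Okafor $1,147; Ibarra $1,262; Quinlan $688. Sum = $7,799.
Difference $7,800 − $7,799 = +$1 applied to largest profit-interest units (Haddad): Haddad becomes $2,295.

Andrade: $1,032; Chaudhri: $1,376; Haddad: $2,295; Okafor: $1,147; Ibarra: $1,262; Quinlan: $688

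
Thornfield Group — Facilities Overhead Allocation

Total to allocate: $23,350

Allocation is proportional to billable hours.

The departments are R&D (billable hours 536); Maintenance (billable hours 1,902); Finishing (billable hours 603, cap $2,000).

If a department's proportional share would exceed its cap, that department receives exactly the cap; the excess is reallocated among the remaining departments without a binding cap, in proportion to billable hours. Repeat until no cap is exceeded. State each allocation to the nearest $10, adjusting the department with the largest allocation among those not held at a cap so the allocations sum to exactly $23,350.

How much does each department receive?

Combined billable hours = 3,041.
Proportional shares (ignoring caps): R&D 4,115.62; Maintenance 14,604.31; Finishing 4,630.07.
Capped: Finishing ($2,000); remaining pool $21,350 reallocated over remaining billable hours 2,438.
Redistributed shares: R&D 4,693.85 → $4,690; Maintenance 16,656.15 → $16,660.

R&D: $4,690 · Maintenance: $16,660 · Finishing: $2,000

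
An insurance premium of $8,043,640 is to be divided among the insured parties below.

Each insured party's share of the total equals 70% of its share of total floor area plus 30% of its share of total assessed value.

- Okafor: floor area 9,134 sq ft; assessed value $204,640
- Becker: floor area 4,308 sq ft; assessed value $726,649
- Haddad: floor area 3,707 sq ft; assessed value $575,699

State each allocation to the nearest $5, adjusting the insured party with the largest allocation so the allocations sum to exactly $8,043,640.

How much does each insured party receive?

Totals — floor area 17,149, assessed value 1,506,988.
Composite weights (70% floor area + 30% assessed value): Okafor 0.4136; Becker 0.3205; Haddad 0.2659.
Unrounded shares: Okafor 3,326,658.71; Becker 2,578,009.82; Haddad 2,138,971.46.
Rounded to nearest $5: Okafor $3,326,660; Becker $2,578,010; Haddad $2,138,970. Sum = $8,043,640.
Rounded total matches; no reconciliation needed.

Okafor: $3,326,660 · Becker: $2,578,010 · Haddad: $2,138,970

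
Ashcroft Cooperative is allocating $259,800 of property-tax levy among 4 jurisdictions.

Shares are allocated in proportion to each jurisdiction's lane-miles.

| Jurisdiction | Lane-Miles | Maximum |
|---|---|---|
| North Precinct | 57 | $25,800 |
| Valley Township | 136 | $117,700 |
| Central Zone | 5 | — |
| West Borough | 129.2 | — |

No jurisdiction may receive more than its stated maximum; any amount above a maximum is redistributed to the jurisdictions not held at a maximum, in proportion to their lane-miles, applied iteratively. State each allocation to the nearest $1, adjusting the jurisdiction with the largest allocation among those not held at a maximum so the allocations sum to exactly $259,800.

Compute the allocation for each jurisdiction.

North Precinct: $25,800 | Valley Township: $117,700 | Central Zone: $4,333 | West Borough: $111,967

Sum of lane-miles: 327.2.
Unconstrained shares: North Precinct 45,258.56; Valley Township 107,985.33; Central Zone 3,970.05; West Borough 102,586.06.
Cap binds for North Precinct ($25,800); balance $234,000 reallocated over remaining lane-miles 270.2.
Cap binds for Valley Township ($117,700); balance $116,300 reallocated over remaining lane-miles 134.2.
Shares after redistribution: Central Zone 4,333.08 → $4,333; West Borough 111,966.92 → $111,967.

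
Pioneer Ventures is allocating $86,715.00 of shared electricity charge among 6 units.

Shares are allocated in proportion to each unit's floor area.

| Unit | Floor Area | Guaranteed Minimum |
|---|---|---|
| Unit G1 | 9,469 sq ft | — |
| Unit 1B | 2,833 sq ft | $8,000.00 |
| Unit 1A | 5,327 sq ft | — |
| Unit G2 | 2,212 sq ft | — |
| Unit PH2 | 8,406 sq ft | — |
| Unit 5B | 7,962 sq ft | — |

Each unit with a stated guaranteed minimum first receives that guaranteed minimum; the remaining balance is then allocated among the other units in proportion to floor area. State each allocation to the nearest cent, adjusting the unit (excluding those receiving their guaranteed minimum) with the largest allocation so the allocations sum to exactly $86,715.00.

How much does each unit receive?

Unit G1: $22,331.99; Unit 1B: $8,000.00; Unit 1A: $12,563.36; Unit G2: $5,216.85; Unit PH2: $19,824.97; Unit 5B: $18,777.83

Guaranteed amounts: Unit 1B $8,000.00. Residual $78,715.00.
Residual split over remaining floor area 33,376: Unit G1 22,331.9851 → $22,331.99; Unit 1A 12,563.3630 → $12,563.36; Unit G2 5,216.8498 → $5,216.85; Unit PH2 19,824.9727 → $19,824.97; Unit 5B 18,777.8293 → $18,777.83.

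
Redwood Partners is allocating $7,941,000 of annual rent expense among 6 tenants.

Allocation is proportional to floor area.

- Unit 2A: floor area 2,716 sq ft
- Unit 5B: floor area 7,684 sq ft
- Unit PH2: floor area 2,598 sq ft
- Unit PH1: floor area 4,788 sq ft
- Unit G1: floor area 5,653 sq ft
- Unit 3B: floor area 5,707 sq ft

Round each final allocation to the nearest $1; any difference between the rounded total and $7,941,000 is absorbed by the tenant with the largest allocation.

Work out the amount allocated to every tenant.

Sum of floor area: 29,146.
Raw shares: Unit 2A 2,716/29,146 × $7,941,000 = 739,990.26; Unit 5B 7,684/29,146 × $7,941,000 = 2,093,551.22; Unit PH2 2,598/29,146 × $7,941,000 = 707,840.46; Unit PH1 4,788/29,146 × $7,941,000 = 1,304,518.90; Unit G1 5,653/29,146 × $7,941,000 = 1,540,193.27; Unit 3B 5,707/29,146 × $7,941,000 = 1,554,905.89.
At nearest $1: Unit 2A $739,990; Unit 5B $2,093,551; Unit PH2 $707,840; Unit PH1 $1,304,519; Unit G1 $1,540,193; Unit 3B $1,554,906. Sum = $7,940,999.
Difference $7,941,000 − $7,940,999 = +$1 applied to largest allocation (Unit 5B): Unit 5B becomes $2,093,552.

Unit 2A: $739,990; Unit 5B: $2,093,552; Unit PH2: $707,840; Unit PH1: $1,304,519; Unit G1: $1,540,193; Unit 3B: $1,554,906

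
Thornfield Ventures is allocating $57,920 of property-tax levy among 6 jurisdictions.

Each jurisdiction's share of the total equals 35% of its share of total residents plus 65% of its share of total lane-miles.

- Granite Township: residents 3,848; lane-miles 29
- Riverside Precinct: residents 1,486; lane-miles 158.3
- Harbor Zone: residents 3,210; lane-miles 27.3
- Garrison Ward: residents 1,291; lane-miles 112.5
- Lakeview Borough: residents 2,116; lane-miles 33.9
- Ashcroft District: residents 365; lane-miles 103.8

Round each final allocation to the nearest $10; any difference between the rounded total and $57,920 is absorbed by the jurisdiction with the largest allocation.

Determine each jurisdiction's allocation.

Residents total 12,316; lane-miles total 464.8.
Composite weights (35% residents + 65% lane-miles): Granite Township 0.1499; Riverside Precinct 0.2636; Harbor Zone 0.1294; Garrison Ward 0.1940; Lakeview Borough 0.1075; Ashcroft District 0.1555.
Pro-rata amounts: Granite Township 8,682.72; Riverside Precinct 15,267.97; Harbor Zone 7,494.88; Garrison Ward 11,237.28; Lakeview Borough 6,228.75; Ashcroft District 9,008.41.
At nearest $10: Granite Township $8,680; Riverside Precinct $15,270; Harbor Zone $7,490; Garrison Ward $11,240; Lakeview Borough $6,230; Ashcroft District $9,010. Sum = $57,920.
No rounding difference to absorb.

Granite Township: $8,680 · Riverside Precinct: $15,270 · Harbor Zone: $7,490 · Garrison Ward: $11,240 · Lakeview Borough: $6,230 · Ashcroft District: $9,010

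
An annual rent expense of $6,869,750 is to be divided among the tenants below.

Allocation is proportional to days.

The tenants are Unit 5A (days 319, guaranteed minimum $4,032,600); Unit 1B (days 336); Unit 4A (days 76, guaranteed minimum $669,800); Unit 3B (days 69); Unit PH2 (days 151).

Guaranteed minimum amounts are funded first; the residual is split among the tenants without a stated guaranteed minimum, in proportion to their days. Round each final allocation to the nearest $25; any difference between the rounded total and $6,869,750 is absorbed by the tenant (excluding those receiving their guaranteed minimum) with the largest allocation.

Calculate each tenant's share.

Unit 5A: $4,032,600 · Unit 1B: $1,309,750 · Unit 4A: $669,800 · Unit 3B: $268,975 · Unit PH2: $588,625

Guaranteed amounts: Unit 5A $4,032,600; Unit 4A $669,800. Residual $2,167,350.
Residual split over remaining days 556: Unit 1B 1,309,765.47 → $1,309,775; Unit 3B 268,969.69 → $268,975; Unit PH2 588,614.84 → $588,625.
Rounding difference −$25 applied to Unit 1B → $1,309,750.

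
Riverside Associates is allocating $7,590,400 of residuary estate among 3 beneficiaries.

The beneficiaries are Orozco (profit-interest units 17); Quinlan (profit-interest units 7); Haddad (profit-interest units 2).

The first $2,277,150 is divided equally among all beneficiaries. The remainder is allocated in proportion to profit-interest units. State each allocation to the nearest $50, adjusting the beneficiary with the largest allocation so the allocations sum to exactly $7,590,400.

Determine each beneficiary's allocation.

$2,277,150 shared equally gives $759,050 per beneficiary.
Remainder $5,313,250 by profit-interest units (total 26): Orozco 3,474,048.08 → $3,474,050; Quinlan 1,430,490.38 → $1,430,500; Haddad 408,711.54 → $408,700.
Totals: Orozco $759,050 + $3,474,050 = $4,233,100; Quinlan $759,050 + $1,430,500 = $2,189,550; Haddad $759,050 + $408,700 = $1,167,750.

Orozco: $4,233,100 | Quinlan: $2,189,550 | Haddad: $1,167,750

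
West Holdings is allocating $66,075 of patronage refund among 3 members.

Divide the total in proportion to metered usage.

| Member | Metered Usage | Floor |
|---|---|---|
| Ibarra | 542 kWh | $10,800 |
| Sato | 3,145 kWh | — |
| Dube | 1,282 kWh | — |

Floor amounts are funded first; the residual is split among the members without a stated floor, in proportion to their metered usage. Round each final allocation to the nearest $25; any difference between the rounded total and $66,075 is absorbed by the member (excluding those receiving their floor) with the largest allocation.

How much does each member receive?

Minimums first: Ibarra $10,800. Residual $55,275.
Residual split over remaining metered usage 4,427: Sato 39,268.10 → $39,275; Dube 16,006.90 → $16,000.

Ibarra: $10,800 | Sato: $39,275 | Dube: $16,000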